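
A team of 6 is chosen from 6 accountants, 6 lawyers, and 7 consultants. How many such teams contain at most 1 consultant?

6468

Split by how many consultants are chosen (0 through 1).
Sum: C(7,0)·C(12,6) + C(7,1)·C(12,5) = 924 + 5544 = 6468.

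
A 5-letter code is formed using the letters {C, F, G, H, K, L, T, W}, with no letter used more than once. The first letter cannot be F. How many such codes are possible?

The first letter has 8−1 = 7 choices (anything except F).
The remaining 4 letters are filled from the other 7 symbols without repetition: 7 × 6 × 5 × 4 = 840.
Total: 7 × 840 = 5880.

5880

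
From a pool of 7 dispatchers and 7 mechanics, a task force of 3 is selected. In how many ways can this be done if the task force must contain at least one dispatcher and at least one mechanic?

294

Unrestricted: C(14,3) = 364 ways to pick any 3 of the 14.
Selections missing a whole group: no dispatchers → C(7,3) = 35; no mechanics → C(7,3) = 35.
Both groups omitted at once is impossible, so 364 − 70 = 294.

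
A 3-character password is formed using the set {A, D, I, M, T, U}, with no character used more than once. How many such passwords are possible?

120

With no repetition, fill the 3 characters in order: 6 choices, then 5, down to 4.
6 × 5 × 4 = 120.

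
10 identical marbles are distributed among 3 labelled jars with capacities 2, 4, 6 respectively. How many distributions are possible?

Ignoring the caps, the number of non-negative solutions to x_1+…+x_3 = 10 is C(12,2) = 66.
Subtract solutions that violate a single cap (substitute x_i' = x_i − (cap_i+1)): x_1 ≥ 3 gives C(9,2) = 36; x_2 ≥ 5 gives C(7,2) = 21; x_3 ≥ 7 gives C(5,2) = 10. Together 67.
Add back pairs where two caps are both exceeded: 6 + 1 + 0 = 7.
By inclusion–exclusion the count is 66 − 67 + 7 = 6.

6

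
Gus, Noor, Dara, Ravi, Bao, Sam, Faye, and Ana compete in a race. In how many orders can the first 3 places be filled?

336

This is an ordered selection of 3 from 8: P(8,3).
That gives 8 × 7 × 6 = 336.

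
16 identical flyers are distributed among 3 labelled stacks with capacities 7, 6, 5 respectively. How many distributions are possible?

Ignoring the caps, the number of non-negative solutions to x_1+…+x_3 = 16 is C(18,2) = 153.
Subtract solutions that violate a single cap (substitute x_i' = x_i − (cap_i+1)): x_1 ≥ 8 gives C(10,2) = 45; x_2 ≥ 7 gives C(11,2) = 55; x_3 ≥ 6 gives C(12,2) = 66. Together 166.
Add back pairs where two caps are both exceeded: 3 + 6 + 10 = 19.
By inclusion–exclusion the count is 153 − 166 + 19 = 6.

6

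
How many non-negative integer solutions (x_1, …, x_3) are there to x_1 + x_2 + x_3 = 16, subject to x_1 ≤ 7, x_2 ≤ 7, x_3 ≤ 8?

28

Without the upper bounds there are C(18,2) = 153 ways to split 16 among 3 variables.
Subtract solutions that violate a single cap (substitute x_i' = x_i − (cap_i+1)): x_1 ≥ 8 gives C(10,2) = 45; x_2 ≥ 8 gives C(10,2) = 45; x_3 ≥ 9 gives C(9,2) = 36. Together 126.
Add back pairs where two caps are both exceeded: 1 + 0 + 0 = 1.
By inclusion–exclusion the count is 153 − 126 + 1 = 28.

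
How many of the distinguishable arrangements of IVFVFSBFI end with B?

1680

With the last slot taken by B, it remains to arrange the other 8 letters (IVFVFSFI).
Those 8 letters have F appearing 3 times, I appearing twice, and V appearing twice, giving (8)!/(3!·2!·2!) = 1680.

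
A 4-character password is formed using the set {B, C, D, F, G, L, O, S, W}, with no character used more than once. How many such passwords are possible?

3024

Choose and order 4 of the 9 symbols: the first character has 9 options, the next 8, then 7, 6.
That product is 9 × 8 × 7 × 6 = 3024.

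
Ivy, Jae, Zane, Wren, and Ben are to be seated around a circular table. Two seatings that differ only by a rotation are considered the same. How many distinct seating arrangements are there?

Fix one person's seat to break rotational symmetry; the remaining 4 people can be arranged in (4)! = 24 ways.

24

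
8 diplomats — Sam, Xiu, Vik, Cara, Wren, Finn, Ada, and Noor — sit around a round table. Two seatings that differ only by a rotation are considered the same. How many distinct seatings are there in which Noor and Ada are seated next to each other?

Glue Noor and Ada into a block (2 internal orders). Seating 7 units around a circle gives (6)! arrangements.
So 2 × (6)! = 2 × 720 = 1440.

1440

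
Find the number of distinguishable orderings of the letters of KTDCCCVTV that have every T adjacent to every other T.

Treat the 2 copies of T as a single block. The multiset to arrange is then {TT, C, C, C, D, K, V, V}, 8 items in all.
That gives (8)!/(3!·2!) = 3360 arrangements.

3360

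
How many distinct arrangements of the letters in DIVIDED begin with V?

With the first slot taken by V, it remains to arrange the other 6 letters (DIIDED).
Those 6 letters have D appearing 3 times and I appearing twice, giving (6)!/(3!·2!) = 60.

60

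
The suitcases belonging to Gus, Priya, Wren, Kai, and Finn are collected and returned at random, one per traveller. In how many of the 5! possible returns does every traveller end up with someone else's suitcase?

This is the derangement count D_5: permutations of 5 items with no fixed point.
By inclusion–exclusion this is Σ_{j=0}^{5} (−1)^j C(5,j)·(5−j)!.
Computing: 120 − 120 + 60 − 20 + 5 − 1 = 44.

44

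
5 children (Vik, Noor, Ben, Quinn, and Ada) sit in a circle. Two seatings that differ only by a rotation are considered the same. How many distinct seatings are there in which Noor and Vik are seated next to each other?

12

Glue Noor and Vik into a block (2 internal orders). Seating 4 units around a circle gives (3)! arrangements.
So 2 × (3)! = 2 × 6 = 12.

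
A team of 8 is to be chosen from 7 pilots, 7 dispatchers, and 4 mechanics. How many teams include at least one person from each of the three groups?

Total 8-person selections from all 18: C(18,8) = 43758.
Subtract selections that omit an entire group: no pilots → C(11,8) = 165; no dispatchers → C(11,8) = 165; no mechanics → C(14,8) = 3003.
Add back selections omitting two groups (i.e. drawn from a single group): C(7,8) + C(7,8) + C(4,8) = 0.
By inclusion–exclusion: 43758 − 3333 + 0 = 40425.

40425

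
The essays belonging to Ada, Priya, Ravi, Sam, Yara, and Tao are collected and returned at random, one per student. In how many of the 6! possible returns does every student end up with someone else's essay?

265

Count assignments avoiding every fixed point. For any j of the 6 students fixed to their own essay, the other 6−j can be arranged in (6−j)! ways.
By inclusion–exclusion this is Σ_{j=0}^{6} (−1)^j C(6,j)·(6−j)!.
Computing: 720 − 720 + 360 − 120 + 30 − 6 + 1 = 265.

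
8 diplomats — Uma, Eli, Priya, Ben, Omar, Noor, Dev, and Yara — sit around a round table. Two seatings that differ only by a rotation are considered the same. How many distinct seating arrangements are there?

Fix one person's seat to break rotational symmetry; the remaining 7 people can be arranged in (7)! = 5040 ways.

5040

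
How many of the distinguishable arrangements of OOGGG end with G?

With the last slot taken by G, it remains to arrange the other 4 letters (OOGG).
Those 4 letters have G appearing twice and O appearing twice, giving (4)!/(2!·2!) = 6.

6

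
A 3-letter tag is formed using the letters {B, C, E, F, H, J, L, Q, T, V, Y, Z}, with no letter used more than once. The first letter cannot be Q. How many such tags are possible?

The first letter has 12−1 = 11 choices (anything except Q).
The remaining 2 letters are filled from the other 11 symbols without repetition: 11 × 10 = 110.
Total: 11 × 110 = 1210.

1210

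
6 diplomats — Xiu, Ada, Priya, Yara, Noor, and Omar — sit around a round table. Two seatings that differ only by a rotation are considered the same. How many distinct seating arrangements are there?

120

Seat Xiu anywhere (absorbing the rotational symmetry), then permute the other 5: (5)! = 120.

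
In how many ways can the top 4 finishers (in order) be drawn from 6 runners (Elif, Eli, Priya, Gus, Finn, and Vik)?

There are 6 choices for 1st place, 5 for 2nd, and so on down to 3 for position 4.
That gives 6 × 5 × 4 × 3 = 360.

360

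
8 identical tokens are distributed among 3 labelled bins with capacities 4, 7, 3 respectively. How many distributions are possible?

19

Without the upper bounds there are C(10,2) = 45 ways to split 8 among 3 bins.
Subtract solutions that violate a single cap (substitute x_i' = x_i − (cap_i+1)): x_1 ≥ 5 gives C(5,2) = 10; x_2 ≥ 8 gives C(2,2) = 1; x_3 ≥ 4 gives C(6,2) = 15. Together 26.
No two caps can be exceeded simultaneously, so the pair terms are all 0.
By inclusion–exclusion the count is 45 − 26 + 0 = 19.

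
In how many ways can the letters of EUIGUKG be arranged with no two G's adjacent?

900

There are 7!/(2!·2!) = 1260 arrangements of EUIGUKG in total.
Arrangements with the G's together: treat GG as one letter, giving (6)!/(2!) = 360.
Hence 1260 − 360 = 900.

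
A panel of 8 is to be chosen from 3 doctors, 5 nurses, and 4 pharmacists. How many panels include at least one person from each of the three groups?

485

Total 8-person selections from all 12: C(12,8) = 495.
Subtract selections that omit an entire group: no doctors → C(9,8) = 9; no nurses → C(7,8) = 0; no pharmacists → C(8,8) = 1.
Add back selections omitting two groups (i.e. drawn from a single group): C(3,8) + C(5,8) + C(4,8) = 0.
By inclusion–exclusion: 495 − 10 + 0 = 485.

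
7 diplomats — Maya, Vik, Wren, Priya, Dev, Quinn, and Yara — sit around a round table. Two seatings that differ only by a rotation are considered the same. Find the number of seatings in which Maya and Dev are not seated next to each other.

480

All circular seatings of 7 people number (6)! = 720.
Those with Maya next to Dev: fuse the pair into one unit and seat 6 units around a circle — 2·(5)! = 240.
Subtracting, 720 − 240 = 480.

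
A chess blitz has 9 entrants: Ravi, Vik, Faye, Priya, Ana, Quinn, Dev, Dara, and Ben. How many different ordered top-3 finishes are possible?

504

This is an ordered selection of 3 from 9: P(9,3).
That gives 9 × 8 × 7 = 504.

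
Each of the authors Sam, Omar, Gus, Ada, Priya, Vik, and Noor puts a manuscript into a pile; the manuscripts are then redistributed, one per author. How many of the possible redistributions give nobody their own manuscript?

Let Aᵢ be the assignments in which author i gets their own manuscript. We want the size of the complement of A₁∪…∪A_7.
By inclusion–exclusion this is Σ_{j=0}^{7} (−1)^j C(7,j)·(7−j)!.
Computing: 5040 − 5040 + 2520 − 840 + 210 − 42 + 7 − 1 = 1854.

1854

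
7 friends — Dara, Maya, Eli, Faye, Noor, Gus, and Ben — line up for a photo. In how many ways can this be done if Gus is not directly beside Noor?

3600

Of the 7! = 5040 arrangements, those with Gus and Noor adjacent number 2 × 6! = 1440 (treat the pair as a block with 2 internal orders).
Complementary counting: 5040 − 1440 = 3600.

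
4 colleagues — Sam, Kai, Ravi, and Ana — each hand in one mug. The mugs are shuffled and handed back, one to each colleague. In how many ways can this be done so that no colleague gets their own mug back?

9

Count assignments avoiding every fixed point. For any j of the 4 colleagues fixed to their own mug, the other 4−j can be arranged in (4−j)! ways.
By inclusion–exclusion this is Σ_{j=0}^{4} (−1)^j C(4,j)·(4−j)!.
Computing: 24 − 24 + 12 − 4 + 1 = 9.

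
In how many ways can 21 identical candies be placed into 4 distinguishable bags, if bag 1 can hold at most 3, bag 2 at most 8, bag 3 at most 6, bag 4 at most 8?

By stars and bars, unrestricted non-negative solutions to x_1+…+x_4 = 21 number C(21+3,3) = 2024.
Subtract solutions that violate a single cap (substitute x_i' = x_i − (cap_i+1)): x_1 ≥ 4 gives C(20,3) = 1140; x_2 ≥ 9 gives C(15,3) = 455; x_3 ≥ 7 gives C(17,3) = 680; x_4 ≥ 9 gives C(15,3) = 455. Together 2730.
Add back pairs where two caps are both exceeded: 165 + 286 + 165 + 56 + 20 + 56 = 748.
Subtract triples: 4 + 0 + 4 + 0 = 8.
By inclusion–exclusion the count is 2024 − 2730 + 748 − 8 = 34.

34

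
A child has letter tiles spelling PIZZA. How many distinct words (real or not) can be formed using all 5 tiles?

60

Letter multiplicities in PIZZA: A×1, I×1, P×1, Z×2.
So there are 5! / (2!) = 60 distinguishable arrangements.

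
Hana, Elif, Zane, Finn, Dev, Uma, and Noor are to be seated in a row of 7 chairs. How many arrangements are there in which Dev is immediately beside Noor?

Glue Dev and Noor into one block (2 internal orders), leaving 6 units to arrange in a row.
So the count is 2·(6)! = 1440.

1440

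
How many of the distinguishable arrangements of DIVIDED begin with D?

Fix D in the first position and arrange the remaining 6 letters.
Those 6 letters have D appearing twice and I appearing twice, giving (6)!/(2!·2!) = 180.

180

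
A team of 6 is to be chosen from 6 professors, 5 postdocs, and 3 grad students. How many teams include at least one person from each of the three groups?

Unrestricted: C(14,6) = 3003 ways to pick any 6 of the 14.
Selections missing a whole group: no professors → C(8,6) = 28; no postdocs → C(9,6) = 84; no grad students → C(11,6) = 462.
Add back selections omitting two groups (i.e. drawn from a single group): C(6,6) + C(5,6) + C(3,6) = 1.
By inclusion–exclusion: 3003 − 574 + 1 = 2430.

2430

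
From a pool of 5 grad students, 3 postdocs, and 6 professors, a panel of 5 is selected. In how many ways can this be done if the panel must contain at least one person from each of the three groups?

Total 5-person selections from all 14: C(14,5) = 2002.
Subtract selections that omit an entire group: no grad students → C(9,5) = 126; no postdocs → C(11,5) = 462; no professors → C(8,5) = 56.
Add back selections omitting two groups (i.e. drawn from a single group): C(5,5) + C(3,5) + C(6,5) = 7.
By inclusion–exclusion: 2002 − 644 + 7 = 1365.

1365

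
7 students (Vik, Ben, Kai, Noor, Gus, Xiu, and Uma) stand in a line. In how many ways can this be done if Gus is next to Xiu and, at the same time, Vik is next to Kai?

Treat {Gus,Xiu} as one block (2 orders) and {Vik,Kai} as another (2 orders).
That leaves 5 units to arrange: 2 × 2 × 5! = 4 × 120 = 480.

480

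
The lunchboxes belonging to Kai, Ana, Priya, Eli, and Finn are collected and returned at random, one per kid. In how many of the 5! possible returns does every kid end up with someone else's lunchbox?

Count assignments avoiding every fixed point. For any j of the 5 kids fixed to their own lunchbox, the other 5−j can be arranged in (5−j)! ways.
By inclusion–exclusion this is Σ_{j=0}^{5} (−1)^j C(5,j)·(5−j)!.
Computing: 120 − 120 + 60 − 20 + 5 − 1 = 44.

44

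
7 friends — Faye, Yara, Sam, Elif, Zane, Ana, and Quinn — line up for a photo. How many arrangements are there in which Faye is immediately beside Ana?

Treat {Faye, Ana} as a single unit. There are 6 units to order, and the pair itself can be ordered 2 ways.
So the count is 2·(6)! = 1440.

1440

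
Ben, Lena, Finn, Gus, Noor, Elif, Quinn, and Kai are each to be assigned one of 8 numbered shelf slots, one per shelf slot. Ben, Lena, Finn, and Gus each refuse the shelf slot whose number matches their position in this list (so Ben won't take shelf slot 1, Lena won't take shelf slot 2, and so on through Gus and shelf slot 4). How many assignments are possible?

Let Aᵢ (for 1 ≤ i ≤ 4) be the placements that put person i in their forbidden shelf slot. Any j of these fix j positions, leaving (8−j)! ways to fill the rest, and there are C(4,j) ways to pick which j.
By inclusion–exclusion, the number of valid placements is Σ_{j=0}^{4} (−1)^j C(4,j)·(8−j)!.
Computing: 40320 − 20160 + 4320 − 480 + 24 = 24024.

24024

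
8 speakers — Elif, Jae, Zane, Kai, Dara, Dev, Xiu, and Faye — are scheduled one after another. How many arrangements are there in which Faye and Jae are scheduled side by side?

Glue Faye and Jae into one block (2 internal orders), leaving 7 units to arrange in a row.
So the count is 2·(7)! = 10080.

10080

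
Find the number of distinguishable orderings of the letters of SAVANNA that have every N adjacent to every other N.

Treat the 2 copies of N as a single block. The multiset to arrange is then {NN, A, A, A, S, V}, 6 items in all.
That gives (6)!/(3!) = 120 arrangements.

120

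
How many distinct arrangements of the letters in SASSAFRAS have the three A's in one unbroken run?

210

Treat the 3 copies of A as a single block. The multiset to arrange is then {AAA, F, R, S, S, S, S}, 7 items in all.
That gives (7)!/(4!) = 210 arrangements.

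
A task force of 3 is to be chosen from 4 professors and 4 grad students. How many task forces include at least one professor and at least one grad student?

48

With no constraint there are C(8,3) = 56 possible selections.
Subtract selections that omit an entire group: no professors → C(4,3) = 4; no grad students → C(4,3) = 4.
Both groups omitted at once is impossible, so 56 − 8 = 48.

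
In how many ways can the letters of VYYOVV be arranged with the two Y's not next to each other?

There are 6!/(3!·2!) = 60 arrangements of VYYOVV in total.
Arrangements with the Y's together: treat YY as one letter, giving (5)!/(3!) = 20.
Subtracting, 60 − 20 = 40 arrangements keep the Y's apart.

40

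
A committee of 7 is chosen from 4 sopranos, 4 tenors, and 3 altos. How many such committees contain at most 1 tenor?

29

Split by how many tenors are chosen (0 through 1).
Sum: C(4,0)·C(7,7) + C(4,1)·C(7,6) = 1 + 28 = 29.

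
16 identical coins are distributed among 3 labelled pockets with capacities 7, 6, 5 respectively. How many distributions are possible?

6

Without the upper bounds there are C(18,2) = 153 ways to split 16 among 3 pockets.
Subtract solutions that violate a single cap (substitute x_i' = x_i − (cap_i+1)): x_1 ≥ 8 gives C(10,2) = 45; x_2 ≥ 7 gives C(11,2) = 55; x_3 ≥ 6 gives C(12,2) = 66. Together 166.
Add back pairs where two caps are both exceeded: 3 + 6 + 10 = 19.
By inclusion–exclusion the count is 153 − 166 + 19 = 6.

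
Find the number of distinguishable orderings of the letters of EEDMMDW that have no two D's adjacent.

There are 7!/(2!·2!·2!) = 630 arrangements of EEDMMDW in total.
If the two D's are adjacent, glue them into one block, leaving 6 items to arrange: (6)!/(2!·2!) = 180 ways.
Subtracting, 630 − 180 = 450 arrangements keep the D's apart.

450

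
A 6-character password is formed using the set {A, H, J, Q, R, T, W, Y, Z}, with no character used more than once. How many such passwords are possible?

60480

This is a permutation of 6 out of 9: P(9,6) = 9!/3!.
That product is 9 × 8 × 7 × 6 × 5 × 4 = 60480.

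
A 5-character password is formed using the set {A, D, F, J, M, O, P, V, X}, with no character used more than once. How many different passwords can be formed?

15120

This is a permutation of 5 out of 9: P(9,5) = 9!/4!.
That product is 9 × 8 × 7 × 6 × 5 = 15120.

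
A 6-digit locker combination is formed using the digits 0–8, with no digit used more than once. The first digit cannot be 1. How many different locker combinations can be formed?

The first digit has 9−1 = 8 choices (anything except 1).
The remaining 5 digits are filled from the other 8 symbols without repetition: 8 × 7 × 6 × 5 × 4 = 6720.
Total: 8 × 6720 = 53760.

53760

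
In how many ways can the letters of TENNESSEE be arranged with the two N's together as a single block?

Treat the 2 copies of N as a single block. The multiset to arrange is then {NN, E, E, E, E, S, S, T}, 8 items in all.
That gives (8)!/(4!·2!) = 840 arrangements.

840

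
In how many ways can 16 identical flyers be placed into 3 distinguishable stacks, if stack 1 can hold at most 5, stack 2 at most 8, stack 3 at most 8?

21

Ignoring the caps, the number of non-negative solutions to x_1+…+x_3 = 16 is C(18,2) = 153.
Subtract solutions that violate a single cap (substitute x_i' = x_i − (cap_i+1)): x_1 ≥ 6 gives C(12,2) = 66; x_2 ≥ 9 gives C(9,2) = 36; x_3 ≥ 9 gives C(9,2) = 36. Together 138.
Add back pairs where two caps are both exceeded: 3 + 3 + 0 = 6.
By inclusion–exclusion the count is 153 − 138 + 6 = 21.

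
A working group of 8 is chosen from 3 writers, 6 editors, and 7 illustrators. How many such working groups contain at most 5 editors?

Split by how many editors are chosen (0 through 5).
Sum: C(6,0)·C(10,8) + C(6,1)·C(10,7) + C(6,2)·C(10,6) + C(6,3)·C(10,5) + C(6,4)·C(10,4) + C(6,5)·C(10,3) = 45 + 720 + 3150 + 5040 + 3150 + 720 = 12825.

12825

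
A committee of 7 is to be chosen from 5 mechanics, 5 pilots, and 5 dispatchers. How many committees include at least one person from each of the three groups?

6075

Total 7-person selections from all 15: C(15,7) = 6435.
Subtract selections that omit an entire group: no mechanics → C(10,7) = 120; no pilots → C(10,7) = 120; no dispatchers → C(10,7) = 120.
Add back selections omitting two groups (i.e. drawn from a single group): C(5,7) + C(5,7) + C(5,7) = 0.
By inclusion–exclusion: 6435 − 360 + 0 = 6075.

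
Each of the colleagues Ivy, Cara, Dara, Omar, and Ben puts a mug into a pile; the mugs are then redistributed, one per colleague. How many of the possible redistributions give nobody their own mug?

Count assignments avoiding every fixed point. For any j of the 5 colleagues fixed to their own mug, the other 5−j can be arranged in (5−j)! ways.
By inclusion–exclusion this is Σ_{j=0}^{5} (−1)^j C(5,j)·(5−j)!.
Computing: 120 − 120 + 60 − 20 + 5 − 1 = 44.

44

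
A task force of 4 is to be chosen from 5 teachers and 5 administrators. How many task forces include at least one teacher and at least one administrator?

Unrestricted: C(10,4) = 210 ways to pick any 4 of the 10.
Subtract selections that omit an entire group: no teachers → C(5,4) = 5; no administrators → C(5,4) = 5.
Both groups omitted at once is impossible, so 210 − 10 = 200.

200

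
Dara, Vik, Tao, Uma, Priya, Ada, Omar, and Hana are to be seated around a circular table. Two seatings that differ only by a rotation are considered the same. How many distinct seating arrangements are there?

5040

Around a circle, 8 distinct people have 8!/8 = (7)! = 5040 rotationally distinct seatings.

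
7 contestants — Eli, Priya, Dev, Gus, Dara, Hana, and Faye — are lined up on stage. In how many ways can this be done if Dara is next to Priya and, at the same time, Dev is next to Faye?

480

Treat {Dara,Priya} as one block (2 orders) and {Dev,Faye} as another (2 orders).
That leaves 5 units to arrange: 2 × 2 × 5! = 4 × 120 = 480.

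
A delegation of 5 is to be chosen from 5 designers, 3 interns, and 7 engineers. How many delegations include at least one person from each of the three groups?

1925

Total 5-person selections from all 15: C(15,5) = 3003.
Selections missing a whole group: no designers → C(10,5) = 252; no interns → C(12,5) = 792; no engineers → C(8,5) = 56.
Add back selections omitting two groups (i.e. drawn from a single group): C(5,5) + C(3,5) + C(7,5) = 22.
By inclusion–exclusion: 3003 − 1100 + 22 = 1925.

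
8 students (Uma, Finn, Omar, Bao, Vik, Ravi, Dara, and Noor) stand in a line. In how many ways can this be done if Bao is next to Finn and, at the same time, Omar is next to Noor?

Treat {Bao,Finn} as one block (2 orders) and {Omar,Noor} as another (2 orders).
That leaves 6 units to arrange: 2 × 2 × 6! = 4 × 720 = 2880.

2880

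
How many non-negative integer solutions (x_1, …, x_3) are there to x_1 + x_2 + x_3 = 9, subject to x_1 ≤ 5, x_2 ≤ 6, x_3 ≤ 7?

Ignoring the caps, the number of non-negative solutions to x_1+…+x_3 = 9 is C(11,2) = 55.
Subtract solutions that violate a single cap (substitute x_i' = x_i − (cap_i+1)): x_1 ≥ 6 gives C(5,2) = 10; x_2 ≥ 7 gives C(4,2) = 6; x_3 ≥ 8 gives C(3,2) = 3. Together 19.
No two caps can be exceeded simultaneously, so the pair terms are all 0.
By inclusion–exclusion the count is 55 − 19 + 0 = 36.

36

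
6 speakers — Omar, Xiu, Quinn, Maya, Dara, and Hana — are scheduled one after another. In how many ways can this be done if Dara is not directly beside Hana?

There are 6! = 720 arrangements in all. If Dara and Hana are adjacent, merging them into one block gives 2·(5)! = 240 arrangements.
So 720 − 240 = 480 arrangements keep them apart.

480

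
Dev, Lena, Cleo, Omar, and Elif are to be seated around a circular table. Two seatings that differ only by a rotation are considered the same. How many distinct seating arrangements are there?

24

Fix one person's seat to break rotational symmetry; the remaining 4 people can be arranged in (4)! = 24 ways.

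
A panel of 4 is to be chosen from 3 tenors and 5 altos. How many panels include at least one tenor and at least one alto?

65

Unrestricted: C(8,4) = 70 ways to pick any 4 of the 8.
Selections missing a whole group: no tenors → C(5,4) = 5; no altos → C(3,4) = 0.
Both groups omitted at once is impossible, so 70 − 5 = 65.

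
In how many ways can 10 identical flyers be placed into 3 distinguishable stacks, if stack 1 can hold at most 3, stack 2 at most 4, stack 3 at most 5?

Without the upper bounds there are C(12,2) = 66 ways to split 10 among 3 stacks.
Subtract solutions that violate a single cap (substitute x_i' = x_i − (cap_i+1)): x_1 ≥ 4 gives C(8,2) = 28; x_2 ≥ 5 gives C(7,2) = 21; x_3 ≥ 6 gives C(6,2) = 15. Together 64.
Add back pairs where two caps are both exceeded: 3 + 1 + 0 = 4.
By inclusion–exclusion the count is 66 − 64 + 4 = 6.

6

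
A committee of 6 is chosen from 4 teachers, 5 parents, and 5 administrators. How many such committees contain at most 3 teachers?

2958

Split by how many teachers are chosen (0 through 3).
Sum: C(4,0)·C(10,6) + C(4,1)·C(10,5) + C(4,2)·C(10,4) + C(4,3)·C(10,3) = 210 + 1008 + 1260 + 480 = 2958.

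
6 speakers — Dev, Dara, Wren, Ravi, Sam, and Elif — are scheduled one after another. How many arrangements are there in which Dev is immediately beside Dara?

240

Glue Dev and Dara into one block (2 internal orders), leaving 5 units to arrange in a row.
That gives 2 × 5! = 2 × 120 = 240.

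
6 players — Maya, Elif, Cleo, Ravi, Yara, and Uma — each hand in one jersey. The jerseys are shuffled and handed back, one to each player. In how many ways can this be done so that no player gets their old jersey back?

265

This is the derangement count D_6: permutations of 6 items with no fixed point.
By inclusion–exclusion this is Σ_{j=0}^{6} (−1)^j C(6,j)·(6−j)!.
Computing: 720 − 720 + 360 − 120 + 30 − 6 + 1 = 265.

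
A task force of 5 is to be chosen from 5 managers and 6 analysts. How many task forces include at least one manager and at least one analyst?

Total 5-person selections from all 11: C(11,5) = 462.
Selections missing a whole group: no managers → C(6,5) = 6; no analysts → C(5,5) = 1.
Both groups omitted at once is impossible, so 462 − 7 = 455.

455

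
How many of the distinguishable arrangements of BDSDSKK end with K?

180

Fix K in the last position and arrange the remaining 6 letters.
Those 6 letters have D appearing twice and S appearing twice, giving (6)!/(2!·2!) = 180.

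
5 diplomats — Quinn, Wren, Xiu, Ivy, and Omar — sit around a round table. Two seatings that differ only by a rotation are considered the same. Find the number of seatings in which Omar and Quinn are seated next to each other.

Glue Omar and Quinn into a block (2 internal orders). Seating 4 units around a circle gives (3)! arrangements.
So 2 × (3)! = 2 × 6 = 12.

12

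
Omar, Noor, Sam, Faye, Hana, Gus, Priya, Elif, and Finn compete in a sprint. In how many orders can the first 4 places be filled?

There are 9 choices for 1st place, 8 for 2nd, and so on down to 6 for position 4.
That gives 9 × 8 × 7 × 6 = 3024.

3024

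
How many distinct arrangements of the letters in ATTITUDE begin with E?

With the first slot taken by E, it remains to arrange the other 7 letters (ATTITUD).
Those 7 letters have T appearing 3 times, giving (7)!/(3!) = 840.

840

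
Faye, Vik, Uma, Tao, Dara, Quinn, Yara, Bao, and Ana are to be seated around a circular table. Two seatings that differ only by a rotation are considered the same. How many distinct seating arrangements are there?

40320

Around a circle, 9 distinct people have 9!/9 = (8)! = 40320 rotationally distinct seatings.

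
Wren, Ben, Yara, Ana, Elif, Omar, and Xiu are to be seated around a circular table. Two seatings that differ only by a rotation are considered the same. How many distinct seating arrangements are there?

720

Around a circle, 7 distinct people have 7!/7 = (6)! = 720 rotationally distinct seatings.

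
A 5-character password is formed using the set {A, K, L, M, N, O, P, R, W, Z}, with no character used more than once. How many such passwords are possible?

This is a permutation of 5 out of 10: P(10,5) = 10!/5!.
10 × 9 × 8 × 7 × 6 = 30240.

30240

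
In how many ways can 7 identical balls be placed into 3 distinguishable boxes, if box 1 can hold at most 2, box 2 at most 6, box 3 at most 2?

8

Ignoring the caps, the number of non-negative solutions to x_1+…+x_3 = 7 is C(9,2) = 36.
Subtract solutions that violate a single cap (substitute x_i' = x_i − (cap_i+1)): x_1 ≥ 3 gives C(6,2) = 15; x_2 ≥ 7 gives C(2,2) = 1; x_3 ≥ 3 gives C(6,2) = 15. Together 31.
Add back pairs where two caps are both exceeded: 0 + 3 + 0 = 3.
By inclusion–exclusion the count is 36 − 31 + 3 = 8.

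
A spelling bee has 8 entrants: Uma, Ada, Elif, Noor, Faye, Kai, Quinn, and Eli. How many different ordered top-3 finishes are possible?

There are 8 choices for 1st place, 7 for 2nd, and 6 for 3rd.
That gives 8 × 7 × 6 = 336.

336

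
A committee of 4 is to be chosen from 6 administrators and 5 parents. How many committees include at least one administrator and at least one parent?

Total 4-person selections from all 11: C(11,4) = 330.
Subtract selections that omit an entire group: no administrators → C(5,4) = 5; no parents → C(6,4) = 15.
Both groups omitted at once is impossible, so 330 − 20 = 310.

310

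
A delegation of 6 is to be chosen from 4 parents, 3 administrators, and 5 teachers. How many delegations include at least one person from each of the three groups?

805

With no constraint there are C(12,6) = 924 possible selections.
Subtract selections that omit an entire group: no parents → C(8,6) = 28; no administrators → C(9,6) = 84; no teachers → C(7,6) = 7.
Add back selections omitting two groups (i.e. drawn from a single group): C(4,6) + C(3,6) + C(5,6) = 0.
By inclusion–exclusion: 924 − 119 + 0 = 805.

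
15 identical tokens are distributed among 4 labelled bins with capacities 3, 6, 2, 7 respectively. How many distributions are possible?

19

Without the upper bounds there are C(18,3) = 816 ways to split 15 among 4 bins.
Subtract solutions that violate a single cap (substitute x_i' = x_i − (cap_i+1)): x_1 ≥ 4 gives C(14,3) = 364; x_2 ≥ 7 gives C(11,3) = 165; x_3 ≥ 3 gives C(15,3) = 455; x_4 ≥ 8 gives C(10,3) = 120. Together 1104.
Add back pairs where two caps are both exceeded: 35 + 165 + 20 + 56 + 1 + 35 = 312.
Subtract triples: 4 + 0 + 1 + 0 = 5.
By inclusion–exclusion the count is 816 − 1104 + 312 − 5 = 19.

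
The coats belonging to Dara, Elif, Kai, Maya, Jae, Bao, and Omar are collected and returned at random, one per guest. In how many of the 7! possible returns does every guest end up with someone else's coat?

Count assignments avoiding every fixed point. For any j of the 7 guests fixed to their own coat, the other 7−j can be arranged in (7−j)! ways.
By inclusion–exclusion this is Σ_{j=0}^{7} (−1)^j C(7,j)·(7−j)!.
Computing: 5040 − 5040 + 2520 − 840 + 210 − 42 + 7 − 1 = 1854.

1854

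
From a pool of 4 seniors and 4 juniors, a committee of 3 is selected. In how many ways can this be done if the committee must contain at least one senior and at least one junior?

48

Unrestricted: C(8,3) = 56 ways to pick any 3 of the 8.
Selections missing a whole group: no seniors → C(4,3) = 4; no juniors → C(4,3) = 4.
Both groups omitted at once is impossible, so 56 − 8 = 48.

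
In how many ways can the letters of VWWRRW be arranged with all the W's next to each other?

12

Treat the 3 copies of W as a single block. The multiset to arrange is then {WWW, R, R, V}, 4 items in all.
That gives (4)!/(2!) = 12 arrangements.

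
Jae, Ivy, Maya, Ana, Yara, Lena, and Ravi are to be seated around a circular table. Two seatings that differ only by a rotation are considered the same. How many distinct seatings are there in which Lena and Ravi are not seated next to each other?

480

Without the restriction there are (6)! = 720 seatings.
Those with Lena next to Ravi: fuse the pair into one unit and seat 6 units around a circle — 2·(5)! = 240.
Subtracting, 720 − 240 = 480.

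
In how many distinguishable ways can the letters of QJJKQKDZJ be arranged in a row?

QJJKQKDZJ has 9 letters with J appearing 3 times, K appearing twice, and Q appearing twice.
Dividing 9! = 362880 by 3!·2!·2! = 24 for the repeated letters gives 15120.

15120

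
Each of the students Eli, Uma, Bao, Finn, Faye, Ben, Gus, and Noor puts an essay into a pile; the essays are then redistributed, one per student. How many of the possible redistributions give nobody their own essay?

Let Aᵢ be the assignments in which student i gets their own essay. We want the size of the complement of A₁∪…∪A_8.
By inclusion–exclusion this is Σ_{j=0}^{8} (−1)^j C(8,j)·(8−j)!.
Computing: 40320 − 40320 + 20160 − 6720 + 1680 − 336 + 56 − 8 + 1 = 14833.

14833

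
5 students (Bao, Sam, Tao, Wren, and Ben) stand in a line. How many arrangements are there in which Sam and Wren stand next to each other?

Treat {Sam, Wren} as a single unit. There are 4 units to order, and the pair itself can be ordered 2 ways.
That gives 2 × 4! = 2 × 24 = 48.

48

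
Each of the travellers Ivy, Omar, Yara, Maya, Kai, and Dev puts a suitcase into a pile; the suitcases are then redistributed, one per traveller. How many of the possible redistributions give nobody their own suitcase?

Count assignments avoiding every fixed point. For any j of the 6 travellers fixed to their own suitcase, the other 6−j can be arranged in (6−j)! ways.
By inclusion–exclusion this is Σ_{j=0}^{6} (−1)^j C(6,j)·(6−j)!.
Computing: 720 − 720 + 360 − 120 + 30 − 6 + 1 = 265.

265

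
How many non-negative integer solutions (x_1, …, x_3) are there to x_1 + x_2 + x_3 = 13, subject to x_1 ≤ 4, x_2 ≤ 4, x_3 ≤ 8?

By stars and bars, unrestricted non-negative solutions to x_1+…+x_3 = 13 number C(13+2,2) = 105.
Subtract solutions that violate a single cap (substitute x_i' = x_i − (cap_i+1)): x_1 ≥ 5 gives C(10,2) = 45; x_2 ≥ 5 gives C(10,2) = 45; x_3 ≥ 9 gives C(6,2) = 15. Together 105.
Add back pairs where two caps are both exceeded: 10 + 0 + 0 = 10.
By inclusion–exclusion the count is 105 − 105 + 10 = 10.

10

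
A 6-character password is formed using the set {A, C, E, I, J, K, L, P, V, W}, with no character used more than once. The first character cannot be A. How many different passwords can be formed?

The first character has 10−1 = 9 choices (anything except A).
The remaining 5 characters are filled from the other 9 symbols without repetition: 9 × 8 × 7 × 6 × 5 = 15120.
Total: 9 × 15120 = 136080.

136080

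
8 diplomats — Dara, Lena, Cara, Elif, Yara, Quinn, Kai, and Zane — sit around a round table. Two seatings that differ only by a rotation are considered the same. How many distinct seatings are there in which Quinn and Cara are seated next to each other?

1440

Treat {Quinn, Cara} as one unit (2 internal orders) and seat the resulting 7 units around the table: (6)! circular arrangements.
So 2 × (6)! = 2 × 720 = 1440.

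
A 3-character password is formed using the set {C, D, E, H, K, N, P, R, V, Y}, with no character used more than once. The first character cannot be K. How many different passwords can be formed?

The first character has 10−1 = 9 choices (anything except K).
The remaining 2 characters are filled from the other 9 symbols without repetition: 9 × 8 = 72.
Total: 9 × 72 = 648.

648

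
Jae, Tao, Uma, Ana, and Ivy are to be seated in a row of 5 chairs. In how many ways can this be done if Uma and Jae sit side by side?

Glue Uma and Jae into one block (2 internal orders), leaving 4 units to arrange in a row.
So the count is 2·(4)! = 48.

48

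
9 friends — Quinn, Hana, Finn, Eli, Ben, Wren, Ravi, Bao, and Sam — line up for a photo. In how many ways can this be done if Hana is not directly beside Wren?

There are 9! = 362880 arrangements in all. If Hana and Wren are adjacent, merging them into one block gives 2·(8)! = 80640 arrangements.
So 362880 − 80640 = 282240 arrangements keep them apart.

282240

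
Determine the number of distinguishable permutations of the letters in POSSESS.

210

POSSESS has 7 letters with S appearing 4 times.
Dividing 7! = 5040 by 4! = 24 for the repeated letters gives 210.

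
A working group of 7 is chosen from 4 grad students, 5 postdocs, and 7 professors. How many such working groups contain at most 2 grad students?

9240

Split by how many grad students are chosen (0 through 2).
Sum: C(4,0)·C(12,7) + C(4,1)·C(12,6) + C(4,2)·C(12,5) = 792 + 3696 + 4752 = 9240.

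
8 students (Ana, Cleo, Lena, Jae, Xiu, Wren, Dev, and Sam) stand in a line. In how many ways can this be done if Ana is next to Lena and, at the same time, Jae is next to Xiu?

Treat {Ana,Lena} as one block (2 orders) and {Jae,Xiu} as another (2 orders).
That leaves 6 units to arrange: 2 × 2 × 6! = 4 × 720 = 2880.

2880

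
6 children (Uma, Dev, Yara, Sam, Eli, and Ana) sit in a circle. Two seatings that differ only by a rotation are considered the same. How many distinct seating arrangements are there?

120

Seat Uma anywhere (absorbing the rotational symmetry), then permute the other 5: (5)! = 120.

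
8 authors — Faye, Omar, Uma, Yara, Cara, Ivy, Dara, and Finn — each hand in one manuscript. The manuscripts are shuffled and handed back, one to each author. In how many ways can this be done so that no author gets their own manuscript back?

Let Aᵢ be the assignments in which author i gets their own manuscript. We want the size of the complement of A₁∪…∪A_8.
By inclusion–exclusion this is Σ_{j=0}^{8} (−1)^j C(8,j)·(8−j)!.
Computing: 40320 − 40320 + 20160 − 6720 + 1680 − 336 + 56 − 8 + 1 = 14833.

14833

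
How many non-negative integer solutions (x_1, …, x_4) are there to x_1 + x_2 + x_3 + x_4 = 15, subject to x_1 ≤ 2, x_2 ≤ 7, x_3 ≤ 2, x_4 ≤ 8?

Without the upper bounds there are C(18,3) = 816 ways to split 15 among 4 variables.
Subtract solutions that violate a single cap (substitute x_i' = x_i − (cap_i+1)): x_1 ≥ 3 gives C(15,3) = 455; x_2 ≥ 8 gives C(10,3) = 120; x_3 ≥ 3 gives C(15,3) = 455; x_4 ≥ 9 gives C(9,3) = 84. Together 1114.
Add back pairs where two caps are both exceeded: 35 + 220 + 20 + 35 + 0 + 20 = 330.
Subtract triples: 4 + 0 + 1 + 0 = 5.
By inclusion–exclusion the count is 816 − 1114 + 330 − 5 = 27.

27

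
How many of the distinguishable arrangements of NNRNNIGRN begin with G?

Fix G in the first position and arrange the remaining 8 letters.
Those 8 letters have N appearing 5 times and R appearing twice, giving (8)!/(5!·2!) = 168.

168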